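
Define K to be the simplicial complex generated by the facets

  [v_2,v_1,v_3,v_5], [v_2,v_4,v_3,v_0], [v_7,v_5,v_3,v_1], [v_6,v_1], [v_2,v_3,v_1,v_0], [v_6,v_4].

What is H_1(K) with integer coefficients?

H_1 = Z.

Fix the vertex order v_0 < v_1 < v_2 < v_3 < v_4 < v_5 < v_6 < v_7 and write every simplex with vertices in increasing order. Then dim K = 3 and the simplices of K are:

  0-simplices (8): [v_0], [v_1], [v_2], [v_3], [v_4], [v_5], [v_6], [v_7]
  1-simplices (17): (17 of them)
  2-simplices (13): (13 of them)
  3-simplices (4): [v_0,v_1,v_2,v_3], [v_0,v_2,v_3,v_4], [v_1,v_2,v_3,v_5], [v_1,v_3,v_5,v_7]

Hence C_0 ≅ Z^8, C_1 ≅ Z^17, C_2 ≅ Z^13, C_3 ≅ Z^4.

Boundary ∂_1: C_1 → C_0 sends each edge [p,q] (with p < q) to q − p.
The resulting 8×17 matrix has rank 7, and its Smith normal form has invariant factors (1,1,1,1,1,1,1).

The boundary map ∂_2: C_2 → C_1 maps a triangle to the signed sum of its edges. For instance
  ∂[v_1,v_5,v_7] = [v_5,v_7] − [v_1,v_7] + [v_1,v_5],
  ∂[v_0,v_1,v_2] = [v_1,v_2] − [v_0,v_2] + [v_0,v_1].
This gives a 17×13 integer matrix of rank 9; reducing to Smith normal form yields diagonal entries (1,1,1,1,1,1,1,1,1).

The boundary map ∂_3: C_3 → C_2 sends each 3-simplex σ to the alternating sum Σ_i (−1)^i (σ with its i-th vertex removed). For instance
  ∂[v_0,v_1,v_2,v_3] = [v_1,v_2,v_3] − [v_0,v_2,v_3] + [v_0,v_1,v_3] − [v_0,v_1,v_2],
  ∂[v_1,v_2,v_3,v_5] = [v_2,v_3,v_5] − [v_1,v_3,v_5] + [v_1,v_2,v_5] − [v_1,v_2,v_3].
The resulting 13×4 matrix has rank 4, and its Smith normal form has invariant factors (1,1,1,1).

Reading off H_k = ker ∂_k / im ∂_{k+1}:

  H_1: rank ker ∂_1 − rank ∂_2 = (17 − 7) − 9 = 1, and the invariant factors of ∂_2 are all 1, so H_1 = Z.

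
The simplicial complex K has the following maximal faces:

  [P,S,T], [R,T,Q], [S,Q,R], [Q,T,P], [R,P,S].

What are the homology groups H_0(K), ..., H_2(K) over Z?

We work with the vertex ordering P < Q < R < S < T. The simplices of K, each written with vertices in increasing order, are:

  0-simplices (5): P, Q, R, S, T
  1-simplices (10): PQ, PR, PS, PT, QR, QS, QT, RS, RT, ST
  2-simplices (5): PQT, PRS, PST, QRS, QRT

so the chain groups are C_0 ≅ Z^5, C_1 ≅ Z^10, C_2 ≅ Z^5.

The boundary map ∂_1: C_1 → C_0 maps an edge to its endpoints' difference, ∂[p,q] = q − p. For instance
  ∂QR = R − Q.
This gives a 5×10 integer matrix of rank 4; reducing to Smith normal form yields diagonal entries (1,1,1,1).

Boundary ∂_2: C_2 → C_1 acts by ∂[p,q,r] = [q,r] − [p,r] + [p,q]. For instance
  ∂PST = ST − PT + PS,
  ∂QRS = RS − QS + QR.
The 10×5 boundary matrix has rank 5 and Smith normal form diag(1,1,1,1,1).

Now H_k = ker ∂_k / im ∂_{k+1}, so:

  H_0: rank C_0 − rank ∂_1 = 5 − 4 = 1, and the invariant factors of ∂_1 are all 1, so H_0 = Z.
  H_1: rank ker ∂_1 − rank ∂_2 = (10 − 4) − 5 = 1, and the invariant factors of ∂_2 are all 1, so H_1 = Z.
  H_2: rank ker ∂_2 − rank ∂_3 = (5 − 5) − 0 = 0, and there is no ∂_3, so H_2 = 0.

As a check, the Euler characteristic is 5 − 10 + 5 = 0, which agrees with 1 − 1 + 0 = 0.

H_0 ≅ Z,  H_1 ≅ Z,  H_2 = 0.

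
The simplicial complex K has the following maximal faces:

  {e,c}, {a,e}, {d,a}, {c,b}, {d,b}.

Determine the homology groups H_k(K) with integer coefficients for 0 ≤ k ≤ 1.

We work with the vertex ordering a < b < c < d < e. The simplices of K, each written with vertices in increasing order, are:

  0-simplices (5): a, b, c, d, e
  1-simplices (5): ad, ae, bc, bd, ce

giving chain groups C_0 ≅ Z^5, C_1 ≅ Z^5.

The boundary map ∂_1: C_1 → C_0 is given by ∂[p,q] = [q] − [p]. For instance
  ∂ae = e − a.
This gives a 5×5 integer matrix of rank 4; reducing to Smith normal form yields diagonal entries (1,1,1,1).

Reading off H_k = ker ∂_k / im ∂_{k+1}:

  H_0: rank C_0 − rank ∂_1 = 5 − 4 = 1, and the invariant factors of ∂_1 are all 1, so H_0 = Z.
  H_1: rank ker ∂_1 − rank ∂_2 = (5 − 4) − 0 = 1, and there is no ∂_2, so H_1 = Z.

H_0 = Z,  H_1 = Z.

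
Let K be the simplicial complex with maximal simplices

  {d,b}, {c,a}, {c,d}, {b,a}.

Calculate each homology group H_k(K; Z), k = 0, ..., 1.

K has 4 vertices, 4 edges.
rank ∂_0 = 0, rank ∂_1 = 3 ⇒ b_0 = 4 − 0 − 3 = 1; all invariant factors of ∂_1 are 1 so no torsion. So H_0 ≅ Z.
rank ∂_1 = 3, rank ∂_2 = 0 ⇒ b_1 = 4 − 3 − 0 = 1. So H_1 ≅ Z.

H_0 ≅ Z,  H_1 ≅ Z.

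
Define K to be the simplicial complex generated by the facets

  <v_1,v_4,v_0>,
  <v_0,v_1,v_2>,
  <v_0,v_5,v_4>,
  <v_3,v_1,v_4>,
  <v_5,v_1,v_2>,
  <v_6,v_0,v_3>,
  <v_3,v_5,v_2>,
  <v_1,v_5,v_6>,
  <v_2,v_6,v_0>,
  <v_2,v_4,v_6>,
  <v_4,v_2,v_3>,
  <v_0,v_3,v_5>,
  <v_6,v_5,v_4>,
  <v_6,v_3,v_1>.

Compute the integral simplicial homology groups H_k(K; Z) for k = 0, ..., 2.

H_0 = Z,  H_1 = Z^2,  H_2 = Z.

Take the total order v_0 < v_1 < v_2 < v_3 < v_4 < v_5 < v_6 on the vertex set. Then K (dimension 2) consists of the simplices:

  0-simplices (7): [v_0], [v_1], [v_2], [v_3], [v_4], [v_5], [v_6]
  1-simplices (21): (21 of them)
  2-simplices (14): (14 of them)

giving chain groups C_0 ≅ Z^7, C_1 ≅ Z^21, C_2 ≅ Z^14.

∂_1: C_1 → C_0 maps an edge to its endpoints' difference, ∂[p,q] = q − p. For instance
  ∂[v_0,v_5] = [v_5] − [v_0].
The 7×21 boundary matrix has rank 6 and Smith normal form diag(1,1,1,1,1,1).

∂_2: C_2 → C_1 maps a triangle to the signed sum of its edges. For instance
  ∂[v_2,v_4,v_6] = [v_4,v_6] − [v_2,v_6] + [v_2,v_4],
  ∂[v_0,v_4,v_5] = [v_4,v_5] − [v_0,v_5] + [v_0,v_4].
The resulting 21×14 matrix has rank 13, and its Smith normal form has invariant factors (1,1,1,1,1,1,1,1,1,1,1,1,1).

Now H_k = ker ∂_k / im ∂_{k+1}, so:

  H_0: rank C_0 − rank ∂_1 = 7 − 6 = 1, and the invariant factors of ∂_1 are all 1, so H_0 ≅ Z.
  H_1: rank ker ∂_1 − rank ∂_2 = (21 − 6) − 13 = 2, and the invariant factors of ∂_2 are all 1, so H_1 ≅ Z^2.
  H_2: rank ker ∂_2 − rank ∂_3 = (14 − 13) − 0 = 1, and there is no ∂_3, so H_2 ≅ Z.

(K is a triangulation of the torus T^2.)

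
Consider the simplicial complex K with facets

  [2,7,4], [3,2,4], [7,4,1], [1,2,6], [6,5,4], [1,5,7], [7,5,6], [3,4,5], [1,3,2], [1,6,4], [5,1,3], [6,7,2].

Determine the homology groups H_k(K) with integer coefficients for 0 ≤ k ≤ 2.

Take the total order 1 < 2 < 3 < 4 < 5 < 6 < 7 on the vertex set. Then K (dimension 2) consists of the simplices:

  0-simplices (7): [1], [2], [3], [4], [5], [6], [7]
  1-simplices (18): [1,2], [1,3], [1,4], [1,5], [1,6], [1,7], [2,3], [2,4], [2,6], [2,7], [3,4], [3,5], [4,5], [4,6], [4,7], [5,6], [5,7], [6,7]
  2-simplices (12): [1,2,3], [1,2,6], [1,3,5], [1,4,6], [1,4,7], [1,5,7], [2,3,4], [2,4,7], [2,6,7], [3,4,5], [4,5,6], [5,6,7]

giving chain groups C_0 ≅ Z^7, C_1 ≅ Z^18, C_2 ≅ Z^12.

The boundary map ∂_1: C_1 → C_0 sends each edge [p,q] (with p < q) to q − p. For instance
  ∂[6,7] = [7] − [6].
This gives a 7×18 integer matrix of rank 6; reducing to Smith normal form yields diagonal entries (1,1,1,1,1,1).

∂_2: C_2 → C_1 sends each 2-simplex [p,q,r] to [q,r] − [p,r] + [p,q]. For instance
  ∂[5,6,7] = [6,7] − [5,7] + [5,6],
  ∂[3,4,5] = [4,5] − [3,5] + [3,4].
This gives a 18×12 integer matrix of rank 12; reducing to Smith normal form yields diagonal entries (1,1,1,1,1,1,1,1,1,1,1,2).

Now H_k = ker ∂_k / im ∂_{k+1}, so:

  H_0: rank C_0 − rank ∂_1 = 7 − 6 = 1, and the invariant factors of ∂_1 are all 1, so H_0 = Z.
  H_1: rank ker ∂_1 − rank ∂_2 = (18 − 6) − 12 = 0, and ∂_2 has invariant factor 2 > 1, so H_1 = Z/2.
  H_2: rank ker ∂_2 − rank ∂_3 = (12 − 12) − 0 = 0, and there is no ∂_3, so H_2 = 0.

H_0 = Z,  H_1 = Z/2,  H_2 = 0.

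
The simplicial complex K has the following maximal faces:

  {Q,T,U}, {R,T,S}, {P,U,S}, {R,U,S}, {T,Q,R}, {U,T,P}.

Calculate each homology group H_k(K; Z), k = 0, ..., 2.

H_0 ≅ Z,  H_1 ≅ Z,  H_2 = 0.

Fix the vertex order P < Q < R < S < T < U and write every simplex with vertices in increasing order. Then dim K = 2 and the simplices of K are:

  0-simplices (6): P, Q, R, S, T, U
  1-simplices (12): PS, PT, PU, QR, QT, QU, RS, RT, RU, ST, SU, TU
  2-simplices (6): PSU, PTU, QRT, QTU, RST, RSU

giving chain groups C_0 ≅ Z^6, C_1 ≅ Z^12, C_2 ≅ Z^6.

Boundary ∂_1: C_1 → C_0 maps an edge to its endpoints' difference, ∂[p,q] = q − p. For instance
  ∂RU = U − R.
The resulting 6×12 matrix has rank 5, and its Smith normal form has invariant factors (1,1,1,1,1).

Boundary ∂_2: C_2 → C_1 sends each 2-simplex [p,q,r] to [q,r] − [p,r] + [p,q]. For instance
  ∂PSU = SU − PU + PS,
  ∂RSU = SU − RU + RS.
This gives a 12×6 integer matrix of rank 6; reducing to Smith normal form yields diagonal entries (1,1,1,1,1,1).

Now H_k = ker ∂_k / im ∂_{k+1}, so:

  H_0: rank C_0 − rank ∂_1 = 6 − 5 = 1, and the invariant factors of ∂_1 are all 1, so H_0 = Z.
  H_1: rank ker ∂_1 − rank ∂_2 = (12 − 5) − 6 = 1, and the invariant factors of ∂_2 are all 1, so H_1 = Z.
  H_2: rank ker ∂_2 − rank ∂_3 = (6 − 6) − 0 = 0, and there is no ∂_3, so H_2 = 0.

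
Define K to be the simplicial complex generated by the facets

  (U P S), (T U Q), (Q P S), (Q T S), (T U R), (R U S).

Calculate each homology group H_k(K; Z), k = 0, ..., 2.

H_0 ≅ Z,  H_1 ≅ Z,  H_2 = 0.

Order the vertices as P < Q < R < S < T < U. Listing each simplex with vertices in this order, K has dimension 2 with simplices:

  0-simplices (6): P, Q, R, S, T, U
  1-simplices (12): PQ, PS, PU, QS, QT, QU, RS, RT, RU, ST, SU, TU
  2-simplices (6): PQS, PSU, QST, QTU, RSU, RTU

so the chain groups are C_0 ≅ Z^6, C_1 ≅ Z^12, C_2 ≅ Z^6.

The boundary map ∂_1: C_1 → C_0 sends each edge [p,q] (with p < q) to q − p. For instance
  ∂TU = U − T.
This gives a 6×12 integer matrix of rank 5; reducing to Smith normal form yields diagonal entries (1,1,1,1,1).

∂_2: C_2 → C_1 sends each 2-simplex [p,q,r] to [q,r] − [p,r] + [p,q]. For instance
  ∂RTU = TU − RU + RT,
  ∂PQS = QS − PS + PQ.
This gives a 12×6 integer matrix of rank 6; reducing to Smith normal form yields diagonal entries (1,1,1,1,1,1).

Reading off H_k = ker ∂_k / im ∂_{k+1}:

  H_0: rank C_0 − rank ∂_1 = 6 − 5 = 1, and the invariant factors of ∂_1 are all 1, so H_0 = Z.
  H_1: rank ker ∂_1 − rank ∂_2 = (12 − 5) − 6 = 1, and the invariant factors of ∂_2 are all 1, so H_1 = Z.
  H_2: rank ker ∂_2 − rank ∂_3 = (6 − 6) − 0 = 0, and there is no ∂_3, so H_2 = 0.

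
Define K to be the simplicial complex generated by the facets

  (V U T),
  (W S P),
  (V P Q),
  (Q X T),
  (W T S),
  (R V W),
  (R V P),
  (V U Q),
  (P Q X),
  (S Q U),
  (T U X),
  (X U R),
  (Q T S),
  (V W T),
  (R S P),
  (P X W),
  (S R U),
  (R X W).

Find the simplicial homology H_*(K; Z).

Fix the vertex order P < Q < R < S < T < U < V < W < X and write every simplex with vertices in increasing order. Then dim K = 2 and the simplices of K are:

  0-simplices (9): P, Q, R, S, T, U, V, W, X
  1-simplices (27): PQ, PR, PS, PV, PW, PX, QS, QT, QU, QV, QX, RS, RU, RV, RW, RX, ST, SU, SW, TU, TV, TW, TX, UV, UX, VW, WX
  2-simplices (18): PQV, PQX, PRS, PRV, PSW, PWX, QST, QSU, QTX, QUV, RSU, RUX, RVW, RWX, STW, TUV, TUX, TVW

giving chain groups C_0 ≅ Z^9, C_1 ≅ Z^27, C_2 ≅ Z^18.

∂_1: C_1 → C_0 sends each edge [p,q] (with p < q) to q − p. For instance
  ∂UV = V − U.
The resulting 9×27 matrix has rank 8, and its Smith normal form has invariant factors (1,1,1,1,1,1,1,1).

Boundary ∂_2: C_2 → C_1 sends each 2-simplex [p,q,r] to [q,r] − [p,r] + [p,q]. For instance
  ∂TUV = UV − TV + TU,
  ∂QSU = SU − QU + QS.
As a 27×18 matrix over Z this has rank 18, with invariant factors (1,1,1,1,1,1,1,1,1,1,1,1,1,1,1,1,1,2).

Now H_k = ker ∂_k / im ∂_{k+1}, so:

  H_0: rank C_0 − rank ∂_1 = 9 − 8 = 1, and the invariant factors of ∂_1 are all 1, so H_0 = Z.
  H_1: rank ker ∂_1 − rank ∂_2 = (27 − 8) − 18 = 1, and ∂_2 has invariant factor 2 > 1, so H_1 = Z ⊕ Z/2.
  H_2: rank ker ∂_2 − rank ∂_3 = (18 − 18) − 0 = 0, and there is no ∂_3, so H_2 = 0.

H_0 = Z,  H_1 = Z ⊕ Z/2,  H_2 = 0.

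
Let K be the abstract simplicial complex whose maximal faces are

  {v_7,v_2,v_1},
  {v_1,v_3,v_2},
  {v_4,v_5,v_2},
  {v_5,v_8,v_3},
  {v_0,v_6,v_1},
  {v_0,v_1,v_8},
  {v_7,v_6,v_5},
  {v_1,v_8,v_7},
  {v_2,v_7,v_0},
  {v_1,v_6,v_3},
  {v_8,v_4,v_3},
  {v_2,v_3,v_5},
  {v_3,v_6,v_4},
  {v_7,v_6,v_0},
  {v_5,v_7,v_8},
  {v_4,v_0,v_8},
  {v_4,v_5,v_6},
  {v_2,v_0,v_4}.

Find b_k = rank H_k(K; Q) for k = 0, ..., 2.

Order the vertices as v_0 < v_1 < v_2 < v_3 < v_4 < v_5 < v_6 < v_7 < v_8. Listing each simplex with vertices in this order, K has dimension 2 with simplices:

  0-simplices (9): [v_0], [v_1], [v_2], [v_3], [v_4], [v_5], [v_6], [v_7], [v_8]
  1-simplices (27): (27 of them)
  2-simplices (18): (18 of them)

giving chain groups C_0 ≅ Z^9, C_1 ≅ Z^27, C_2 ≅ Z^18.

The boundary map ∂_1: C_1 → C_0 maps an edge to its endpoints' difference, ∂[p,q] = q − p.
The 9×27 boundary matrix has rank 8 and Smith normal form diag(1,1,1,1,1,1,1,1).

The boundary map ∂_2: C_2 → C_1 sends each 2-simplex [p,q,r] to [q,r] − [p,r] + [p,q]. For instance
  ∂[v_0,v_1,v_6] = [v_1,v_6] − [v_0,v_6] + [v_0,v_1],
  ∂[v_0,v_2,v_4] = [v_2,v_4] − [v_0,v_4] + [v_0,v_2].
The resulting 27×18 matrix has rank 18, and its Smith normal form has invariant factors (1,1,1,1,1,1,1,1,1,1,1,1,1,1,1,1,1,2).

Reading off H_k = ker ∂_k / im ∂_{k+1}:

  H_0: rank C_0 − rank ∂_1 = 9 − 8 = 1, and the invariant factors of ∂_1 are all 1, so H_0 ≅ Z.
  H_1: rank ker ∂_1 − rank ∂_2 = (27 − 8) − 18 = 1, and ∂_2 has invariant factor 2 > 1, so H_1 ≅ Z ⊕ Z_2.
  H_2: rank ker ∂_2 − rank ∂_3 = (18 − 18) − 0 = 0, and there is no ∂_3, so H_2 ≅ 0.

As a check, the Euler characteristic is 9 − 27 + 18 = 0, which agrees with 1 − 1 + 0 = 0.

Hence the Betti numbers are b_0 = 1, b_1 = 1, b_2 = 0.

b_0 = 1, b_1 = 1, b_2 = 0.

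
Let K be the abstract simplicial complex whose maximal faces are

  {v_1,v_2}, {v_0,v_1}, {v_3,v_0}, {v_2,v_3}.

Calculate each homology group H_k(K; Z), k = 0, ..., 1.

H_0 = Z,  H_1 = Z.

K has 4 vertices, 4 edges.
rank ∂_0 = 0, rank ∂_1 = 3 ⇒ b_0 = 4 − 0 − 3 = 1; all invariant factors of ∂_1 are 1 so no torsion. So H_0 = Z.
rank ∂_1 = 3, rank ∂_2 = 0 ⇒ b_1 = 4 − 3 − 0 = 1. So H_1 = Z.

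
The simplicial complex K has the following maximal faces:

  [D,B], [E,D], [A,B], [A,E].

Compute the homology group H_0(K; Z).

Order the vertices as A < B < D < E. Listing each simplex with vertices in this order, K has dimension 1 with simplices:

  0-simplices (4): A, B, D, E
  1-simplices (4): AB, AE, BD, DE

Hence C_0 ≅ Z^4, C_1 ≅ Z^4.

Boundary ∂_1: C_1 → C_0 is given by ∂[p,q] = [q] − [p].
As a 4×4 matrix over Z this has rank 3, with invariant factors (1,1,1).

From H_k ≅ ker(∂_k) / im(∂_{k+1}) we obtain:

  H_0: rank C_0 − rank ∂_1 = 4 − 3 = 1, and the invariant factors of ∂_1 are all 1, so H_0 = Z.

H_0 = Z.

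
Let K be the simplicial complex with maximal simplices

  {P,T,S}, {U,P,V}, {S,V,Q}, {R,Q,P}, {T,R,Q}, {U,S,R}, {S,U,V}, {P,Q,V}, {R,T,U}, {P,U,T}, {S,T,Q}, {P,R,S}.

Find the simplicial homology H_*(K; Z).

H_0 = Z,  H_1 = Z/2,  H_2 = 0.

Take the total order P < Q < R < S < T < U < V on the vertex set. Then K (dimension 2) consists of the simplices:

  0-simplices (7): P, Q, R, S, T, U, V
  1-simplices (18): PQ, PR, PS, PT, PU, PV, QR, QS, QT, QV, RS, RT, RU, ST, SU, SV, TU, UV
  2-simplices (12): PQR, PQV, PRS, PST, PTU, PUV, QRT, QST, QSV, RSU, RTU, SUV

so the chain groups are C_0 ≅ Z^7, C_1 ≅ Z^18, C_2 ≅ Z^12.

∂_1: C_1 → C_0 sends each edge [p,q] (with p < q) to q − p.
The 7×18 boundary matrix has rank 6 and Smith normal form diag(1,1,1,1,1,1).

∂_2: C_2 → C_1 acts by ∂[p,q,r] = [q,r] − [p,r] + [p,q]. For instance
  ∂PQR = QR − PR + PQ,
  ∂PST = ST − PT + PS.
The 18×12 boundary matrix has rank 12 and Smith normal form diag(1,1,1,1,1,1,1,1,1,1,1,2).

Now H_k = ker ∂_k / im ∂_{k+1}, so:

  H_0: rank C_0 − rank ∂_1 = 7 − 6 = 1, and the invariant factors of ∂_1 are all 1, so H_0 = Z.
  H_1: rank ker ∂_1 − rank ∂_2 = (18 − 6) − 12 = 0, and ∂_2 has invariant factor 2 > 1, so H_1 = Z/2.
  H_2: rank ker ∂_2 − rank ∂_3 = (12 − 12) − 0 = 0, and there is no ∂_3, so H_2 = 0.

As a check, the Euler characteristic is 7 − 18 + 12 = 1, which agrees with 1 − 0 + 0 = 1.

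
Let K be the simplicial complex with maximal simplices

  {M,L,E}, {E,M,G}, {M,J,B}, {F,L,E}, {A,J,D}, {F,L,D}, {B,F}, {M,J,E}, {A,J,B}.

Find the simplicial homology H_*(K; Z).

Order the vertices as A < B < D < E < F < G < J < L < M. Listing each simplex with vertices in this order, K has dimension 2 with simplices:

  0-simplices (9): A, B, D, E, F, G, J, L, M
  1-simplices (18): AB, AD, AJ, BF, BJ, BM, DF, DJ, DL, EF, EG, EJ, EL, EM, FL, GM, JM, LM
  2-simplices (8): ABJ, ADJ, BJM, DFL, EFL, EGM, EJM, ELM

so the chain groups are C_0 ≅ Z^9, C_1 ≅ Z^18, C_2 ≅ Z^8.

Boundary ∂_1: C_1 → C_0 maps an edge to its endpoints' difference, ∂[p,q] = q − p. For instance
  ∂EM = M − E.
The resulting 9×18 matrix has rank 8, and its Smith normal form has invariant factors (1,1,1,1,1,1,1,1).

∂_2: C_2 → C_1 maps a triangle to the signed sum of its edges. For instance
  ∂BJM = JM − BM + BJ,
  ∂ABJ = BJ − AJ + AB.
This gives a 18×8 integer matrix of rank 8; reducing to Smith normal form yields diagonal entries (1,1,1,1,1,1,1,1).

Computing H_k = (kernel of ∂_k) / (image of ∂_{k+1}):

  H_0: rank C_0 − rank ∂_1 = 9 − 8 = 1, and the invariant factors of ∂_1 are all 1, so H_0 = Z.
  H_1: rank ker ∂_1 − rank ∂_2 = (18 − 8) − 8 = 2, and the invariant factors of ∂_2 are all 1, so H_1 = Z^2.
  H_2: rank ker ∂_2 − rank ∂_3 = (8 − 8) − 0 = 0, and there is no ∂_3, so H_2 = 0.

H_0 ≅ Z,  H_1 ≅ Z^2,  H_2 = 0.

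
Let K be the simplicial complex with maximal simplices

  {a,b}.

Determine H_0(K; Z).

H_0 ≅ Z.

Fix the vertex order a < b and write every simplex with vertices in increasing order. Then dim K = 1 and the simplices of K are:

  0-simplices (2): a, b
  1-simplices (1): ab

so the chain groups are C_0 ≅ Z^2, C_1 ≅ Z^1.

∂_1: C_1 → C_0 maps an edge to its endpoints' difference, ∂[p,q] = q − p. For instance
  ∂ab = b − a.
The resulting 2×1 matrix has rank 1, and its Smith normal form has invariant factors (1).

Reading off H_k = ker ∂_k / im ∂_{k+1}:

  H_0: rank C_0 − rank ∂_1 = 2 − 1 = 1, and the invariant factors of ∂_1 are all 1, so H_0 = Z.

(K is a triangulation of the 1-simplex.)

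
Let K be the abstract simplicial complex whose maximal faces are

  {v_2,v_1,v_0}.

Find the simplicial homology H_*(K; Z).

Order the vertices as v_0 < v_1 < v_2. Listing each simplex with vertices in this order, K has dimension 2 with simplices:

  0-simplices (3): [v_0], [v_1], [v_2]
  1-simplices (3): [v_0,v_1], [v_0,v_2], [v_1,v_2]
  2-simplices (1): [v_0,v_1,v_2]

so the chain groups are C_0 ≅ Z^3, C_1 ≅ Z^3, C_2 ≅ Z^1.

The boundary map ∂_1: C_1 → C_0 is given by ∂[p,q] = [q] − [p].
The 3×3 boundary matrix has rank 2 and Smith normal form diag(1,1).

∂_2: C_2 → C_1 sends each 2-simplex [p,q,r] to [q,r] − [p,r] + [p,q]. For instance
  ∂[v_0,v_1,v_2] = [v_1,v_2] − [v_0,v_2] + [v_0,v_1].
The resulting 3×1 matrix has rank 1, and its Smith normal form has invariant factors (1).

Reading off H_k = ker ∂_k / im ∂_{k+1}:

  H_0: rank C_0 − rank ∂_1 = 3 − 2 = 1, and the invariant factors of ∂_1 are all 1, so H_0 = Z.
  H_1: rank ker ∂_1 − rank ∂_2 = (3 − 2) − 1 = 0, and the invariant factors of ∂_2 are all 1, so H_1 = 0.
  H_2: rank ker ∂_2 − rank ∂_3 = (1 − 1) − 0 = 0, and there is no ∂_3, so H_2 = 0.

As a check, the Euler characteristic is 3 − 3 + 1 = 1, which agrees with 1 − 0 + 0 = 1.
(K is a triangulation of the 2-simplex.)

H_0 ≅ Z,  H_1 = 0,  H_2 = 0.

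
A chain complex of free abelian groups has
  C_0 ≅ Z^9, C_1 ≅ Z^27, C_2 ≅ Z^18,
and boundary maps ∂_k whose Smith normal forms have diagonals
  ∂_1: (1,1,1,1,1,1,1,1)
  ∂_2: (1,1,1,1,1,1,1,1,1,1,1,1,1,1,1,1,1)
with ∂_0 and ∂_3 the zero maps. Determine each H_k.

H_0: b_0 = 9 − 0 − 8 = 1; torsion from ∂_1 factors > 1: none. So H_0 = Z.
H_1: b_1 = 27 − 8 − 17 = 2; torsion from ∂_2 factors > 1: none. So H_1 = Z^2.
H_2: b_2 = 18 − 17 − 0 = 1; torsion from ∂_3 factors > 1: none. So H_2 = Z.

H_0 = Z,  H_1 = Z^2,  H_2 = Z.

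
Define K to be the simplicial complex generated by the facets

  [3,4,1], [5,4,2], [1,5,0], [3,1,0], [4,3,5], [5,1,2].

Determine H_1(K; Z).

K has 6 vertices, 12 edges, 6 triangles.
rank ∂_1 = 5, rank ∂_2 = 6 ⇒ b_1 = 12 − 5 − 6 = 1; all invariant factors of ∂_2 are 1 so no torsion. So H_1 = Z.

H_1 = Z.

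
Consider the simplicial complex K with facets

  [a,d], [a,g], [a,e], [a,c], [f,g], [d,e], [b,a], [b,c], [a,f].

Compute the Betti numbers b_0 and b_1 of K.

We work with the vertex ordering a < b < c < d < e < f < g. The simplices of K, each written with vertices in increasing order, are:

  0-simplices (7): a, b, c, d, e, f, g
  1-simplices (9): ab, ac, ad, ae, af, ag, bc, de, fg

so the chain groups are C_0 ≅ Z^7, C_1 ≅ Z^9.

The boundary map ∂_1: C_1 → C_0 maps an edge to its endpoints' difference, ∂[p,q] = q − p. For instance
  ∂fg = g − f.
As a 7×9 matrix over Z this has rank 6, with invariant factors (1,1,1,1,1,1).

Computing H_k = (kernel of ∂_k) / (image of ∂_{k+1}):

  H_0: rank C_0 − rank ∂_1 = 7 − 6 = 1, and the invariant factors of ∂_1 are all 1, so H_0 = Z.
  H_1: rank ker ∂_1 − rank ∂_2 = (9 − 6) − 0 = 3, and there is no ∂_2, so H_1 = Z^3.

As a check, the Euler characteristic is 7 − 9 = -2, which agrees with 1 − 3 = -2.
(K is a triangulation of a wedge of 3 circles.)

Hence the Betti numbers are b_0 = 1, b_1 = 3.

b_0 = 1, b_1 = 3.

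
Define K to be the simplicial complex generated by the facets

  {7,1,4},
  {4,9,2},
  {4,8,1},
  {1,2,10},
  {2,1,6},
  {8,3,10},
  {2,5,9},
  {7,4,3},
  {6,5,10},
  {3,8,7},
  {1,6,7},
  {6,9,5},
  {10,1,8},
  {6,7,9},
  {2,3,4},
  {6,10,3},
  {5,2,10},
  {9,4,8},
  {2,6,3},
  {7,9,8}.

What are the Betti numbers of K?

We work with the vertex ordering 1 < 2 < 3 < 4 < 5 < 6 < 7 < 8 < 9 < 10. The simplices of K, each written with vertices in increasing order, are:

  0-simplices (10): [1], [2], [3], [4], [5], [6], [7], [8], [9], [10]
  1-simplices (30): (30 of them)
  2-simplices (20): (20 of them)

Hence C_0 ≅ Z^10, C_1 ≅ Z^30, C_2 ≅ Z^20.

∂_1: C_1 → C_0 sends each edge [p,q] (with p < q) to q − p. For instance
  ∂[3,7] = [7] − [3].
As a 10×30 matrix over Z this has rank 9, with invariant factors (1,1,1,1,1,1,1,1,1).

The boundary map ∂_2: C_2 → C_1 sends each 2-simplex [p,q,r] to [q,r] − [p,r] + [p,q]. For instance
  ∂[1,8,10] = [8,10] − [1,10] + [1,8],
  ∂[1,6,7] = [6,7] − [1,7] + [1,6].
The 30×20 boundary matrix has rank 20 and Smith normal form diag(1,1,1,1,1,1,1,1,1,1,1,1,1,1,1,1,1,1,1,2).

Reading off H_k = ker ∂_k / im ∂_{k+1}:

  H_0: rank C_0 − rank ∂_1 = 10 − 9 = 1, and the invariant factors of ∂_1 are all 1, so H_0 ≅ Z.
  H_1: rank ker ∂_1 − rank ∂_2 = (30 − 9) − 20 = 1, and ∂_2 has invariant factor 2 > 1, so H_1 ≅ Z ⊕ Z/2.
  H_2: rank ker ∂_2 − rank ∂_3 = (20 − 20) − 0 = 0, and there is no ∂_3, so H_2 ≅ 0.

As a check, the Euler characteristic is 10 − 30 + 20 = 0, which agrees with 1 − 1 + 0 = 0.

Hence the Betti numbers are b_0 = 1, b_1 = 1, b_2 = 0.

b_0 = 1, b_1 = 1, b_2 = 0.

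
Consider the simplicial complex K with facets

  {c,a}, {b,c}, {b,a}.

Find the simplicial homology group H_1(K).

Take the total order a < b < c on the vertex set. Then K (dimension 1) consists of the simplices:

  0-simplices (3): a, b, c
  1-simplices (3): ab, ac, bc

giving chain groups C_0 ≅ Z^3, C_1 ≅ Z^3.

∂_1: C_1 → C_0 maps an edge to its endpoints' difference, ∂[p,q] = q − p.
As a 3×3 matrix over Z this has rank 2, with invariant factors (1,1).

From H_k ≅ ker(∂_k) / im(∂_{k+1}) we obtain:

  H_1: rank ker ∂_1 − rank ∂_2 = (3 − 2) − 0 = 1, and there is no ∂_2, so H_1 = Z.

H_1 = Z.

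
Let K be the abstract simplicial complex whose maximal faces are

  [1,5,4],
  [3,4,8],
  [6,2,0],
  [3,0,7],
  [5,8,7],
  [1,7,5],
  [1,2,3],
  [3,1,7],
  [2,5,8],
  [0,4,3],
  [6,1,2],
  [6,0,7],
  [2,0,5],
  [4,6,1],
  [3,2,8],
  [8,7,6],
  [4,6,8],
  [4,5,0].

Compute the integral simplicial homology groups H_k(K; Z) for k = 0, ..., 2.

H_0 ≅ Z,  H_1 ≅ Z^2,  H_2 ≅ Z.

We work with the vertex ordering 0 < 1 < 2 < 3 < 4 < 5 < 6 < 7 < 8. The simplices of K, each written with vertices in increasing order, are:

  0-simplices (9): [0], [1], [2], [3], [4], [5], [6], [7], [8]
  1-simplices (27): (27 of them)
  2-simplices (18): [0,2,5], [0,2,6], [0,3,4], [0,3,7], [0,4,5], [0,6,7], [1,2,3], [1,2,6], [1,3,7], [1,4,5], [1,4,6], [1,5,7], [2,3,8], [2,5,8], [3,4,8], [4,6,8], [5,7,8], [6,7,8]

so the chain groups are C_0 ≅ Z^9, C_1 ≅ Z^27, C_2 ≅ Z^18.

∂_1: C_1 → C_0 is given by ∂[p,q] = [q] − [p].
As a 9×27 matrix over Z this has rank 8, with invariant factors (1,1,1,1,1,1,1,1).

Boundary ∂_2: C_2 → C_1 acts by ∂[p,q,r] = [q,r] − [p,r] + [p,q]. For instance
  ∂[0,3,4] = [3,4] − [0,4] + [0,3],
  ∂[0,2,5] = [2,5] − [0,5] + [0,2].
This gives a 27×18 integer matrix of rank 17; reducing to Smith normal form yields diagonal entries (1,1,1,1,1,1,1,1,1,1,1,1,1,1,1,1,1).

Now H_k = ker ∂_k / im ∂_{k+1}, so:

  H_0: rank C_0 − rank ∂_1 = 9 − 8 = 1, and the invariant factors of ∂_1 are all 1, so H_0 = Z.
  H_1: rank ker ∂_1 − rank ∂_2 = (27 − 8) − 17 = 2, and the invariant factors of ∂_2 are all 1, so H_1 = Z^2.
  H_2: rank ker ∂_2 − rank ∂_3 = (18 − 17) − 0 = 1, and there is no ∂_3, so H_2 = Z.

(K is a triangulation of the torus T^2.)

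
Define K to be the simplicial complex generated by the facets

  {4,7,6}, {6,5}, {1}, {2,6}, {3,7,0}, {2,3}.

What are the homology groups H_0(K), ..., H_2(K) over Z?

H_0 ≅ Z^2,  H_1 ≅ Z,  H_2 = 0.

Order the vertices as 0 < 1 < 2 < 3 < 4 < 5 < 6 < 7. Listing each simplex with vertices in this order, K has dimension 2 with simplices:

  0-simplices (8): [0], [1], [2], [3], [4], [5], [6], [7]
  1-simplices (9): [0,3], [0,7], [2,3], [2,6], [3,7], [4,6], [4,7], [5,6], [6,7]
  2-simplices (2): [0,3,7], [4,6,7]

Hence C_0 ≅ Z^8, C_1 ≅ Z^9, C_2 ≅ Z^2.

∂_1: C_1 → C_0 maps an edge to its endpoints' difference, ∂[p,q] = q − p.
As a 8×9 matrix over Z this has rank 6, with invariant factors (1,1,1,1,1,1).

The boundary map ∂_2: C_2 → C_1 maps a triangle to the signed sum of its edges. For instance
  ∂[4,6,7] = [6,7] − [4,7] + [4,6],
  ∂[0,3,7] = [3,7] − [0,7] + [0,3].
The 9×2 boundary matrix has rank 2 and Smith normal form diag(1,1).

Computing H_k = (kernel of ∂_k) / (image of ∂_{k+1}):

  H_0: rank C_0 − rank ∂_1 = 8 − 6 = 2, and the invariant factors of ∂_1 are all 1, so H_0 ≅ Z^2.
  H_1: rank ker ∂_1 − rank ∂_2 = (9 − 6) − 2 = 1, and the invariant factors of ∂_2 are all 1, so H_1 ≅ Z.
  H_2: rank ker ∂_2 − rank ∂_3 = (2 − 2) − 0 = 0, and there is no ∂_3, so H_2 ≅ 0.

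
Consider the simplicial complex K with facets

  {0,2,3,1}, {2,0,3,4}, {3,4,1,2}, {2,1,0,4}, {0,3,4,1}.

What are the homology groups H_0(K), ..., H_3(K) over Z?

Order the vertices as 0 < 1 < 2 < 3 < 4. Listing each simplex with vertices in this order, K has dimension 3 with simplices:

  0-simplices (5): [0], [1], [2], [3], [4]
  1-simplices (10): [0,1], [0,2], [0,3], [0,4], [1,2], [1,3], [1,4], [2,3], [2,4], [3,4]
  2-simplices (10): [0,1,2], [0,1,3], [0,1,4], [0,2,3], [0,2,4], [0,3,4], [1,2,3], [1,2,4], [1,3,4], [2,3,4]
  3-simplices (5): [0,1,2,3], [0,1,2,4], [0,1,3,4], [0,2,3,4], [1,2,3,4]

Hence C_0 ≅ Z^5, C_1 ≅ Z^10, C_2 ≅ Z^10, C_3 ≅ Z^5.

Boundary ∂_1: C_1 → C_0 sends each edge [p,q] (with p < q) to q − p. For instance
  ∂[2,4] = [4] − [2].
The 5×10 boundary matrix has rank 4 and Smith normal form diag(1,1,1,1).

∂_2: C_2 → C_1 sends each 2-simplex [p,q,r] to [q,r] − [p,r] + [p,q]. For instance
  ∂[0,2,4] = [2,4] − [0,4] + [0,2],
  ∂[0,1,3] = [1,3] − [0,3] + [0,1].
As a 10×10 matrix over Z this has rank 6, with invariant factors (1,1,1,1,1,1).

Boundary ∂_3: C_3 → C_2 sends each 3-simplex σ to the alternating sum Σ_i (−1)^i (σ with its i-th vertex removed). For instance
  ∂[0,1,2,3] = [1,2,3] − [0,2,3] + [0,1,3] − [0,1,2],
  ∂[0,2,3,4] = [2,3,4] − [0,3,4] + [0,2,4] − [0,2,3].
As a 10×5 matrix over Z this has rank 4, with invariant factors (1,1,1,1).

Computing H_k = (kernel of ∂_k) / (image of ∂_{k+1}):

  H_0: rank C_0 − rank ∂_1 = 5 − 4 = 1, and the invariant factors of ∂_1 are all 1, so H_0 = Z.
  H_1: rank ker ∂_1 − rank ∂_2 = (10 − 4) − 6 = 0, and the invariant factors of ∂_2 are all 1, so H_1 = 0.
  H_2: rank ker ∂_2 − rank ∂_3 = (10 − 6) − 4 = 0, and the invariant factors of ∂_3 are all 1, so H_2 = 0.
  H_3: rank ker ∂_3 − rank ∂_4 = (5 − 4) − 0 = 1, and there is no ∂_4, so H_3 = Z.

(K is a triangulation of the 3-sphere S^3.)

H_0 = Z,  H_1 = 0,  H_2 = 0,  H_3 = Z.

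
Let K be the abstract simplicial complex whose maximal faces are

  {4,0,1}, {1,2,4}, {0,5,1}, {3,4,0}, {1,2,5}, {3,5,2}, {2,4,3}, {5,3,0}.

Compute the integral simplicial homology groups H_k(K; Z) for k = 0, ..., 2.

H_0 ≅ Z,  H_1 = 0,  H_2 ≅ Z.

We work with the vertex ordering 0 < 1 < 2 < 3 < 4 < 5. The simplices of K, each written with vertices in increasing order, are:

  0-simplices (6): [0], [1], [2], [3], [4], [5]
  1-simplices (12): [0,1], [0,3], [0,4], [0,5], [1,2], [1,4], [1,5], [2,3], [2,4], [2,5], [3,4], [3,5]
  2-simplices (8): [0,1,4], [0,1,5], [0,3,4], [0,3,5], [1,2,4], [1,2,5], [2,3,4], [2,3,5]

so the chain groups are C_0 ≅ Z^6, C_1 ≅ Z^12, C_2 ≅ Z^8.

Boundary ∂_1: C_1 → C_0 maps an edge to its endpoints' difference, ∂[p,q] = q − p.
The 6×12 boundary matrix has rank 5 and Smith normal form diag(1,1,1,1,1).

The boundary map ∂_2: C_2 → C_1 sends each 2-simplex [p,q,r] to [q,r] − [p,r] + [p,q]. For instance
  ∂[0,3,5] = [3,5] − [0,5] + [0,3],
  ∂[2,3,5] = [3,5] − [2,5] + [2,3].
The 12×8 boundary matrix has rank 7 and Smith normal form diag(1,1,1,1,1,1,1).

Now H_k = ker ∂_k / im ∂_{k+1}, so:

  H_0: rank C_0 − rank ∂_1 = 6 − 5 = 1, and the invariant factors of ∂_1 are all 1, so H_0 ≅ Z.
  H_1: rank ker ∂_1 − rank ∂_2 = (12 − 5) − 7 = 0, and the invariant factors of ∂_2 are all 1, so H_1 ≅ 0.
  H_2: rank ker ∂_2 − rank ∂_3 = (8 − 7) − 0 = 1, and there is no ∂_3, so H_2 ≅ Z.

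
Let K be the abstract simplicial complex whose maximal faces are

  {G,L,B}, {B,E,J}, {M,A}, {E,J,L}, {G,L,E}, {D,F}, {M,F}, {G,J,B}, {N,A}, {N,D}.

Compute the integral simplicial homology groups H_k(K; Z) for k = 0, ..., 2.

H_0 = Z^2,  H_1 = Z^2,  H_2 = 0.

Fix the vertex order A < B < D < E < F < G < J < L < M < N and write every simplex with vertices in increasing order. Then dim K = 2 and the simplices of K are:

  0-simplices (10): A, B, D, E, F, G, J, L, M, N
  1-simplices (15): AM, AN, BE, BG, BJ, BL, DF, DN, EG, EJ, EL, FM, GJ, GL, JL
  2-simplices (5): BEJ, BGJ, BGL, EGL, EJL

giving chain groups C_0 ≅ Z^10, C_1 ≅ Z^15, C_2 ≅ Z^5.

Boundary ∂_1: C_1 → C_0 maps an edge to its endpoints' difference, ∂[p,q] = q − p. For instance
  ∂FM = M − F.
The resulting 10×15 matrix has rank 8, and its Smith normal form has invariant factors (1,1,1,1,1,1,1,1).

∂_2: C_2 → C_1 sends each 2-simplex [p,q,r] to [q,r] − [p,r] + [p,q]. For instance
  ∂BEJ = EJ − BJ + BE,
  ∂EGL = GL − EL + EG.
The resulting 15×5 matrix has rank 5, and its Smith normal form has invariant factors (1,1,1,1,1).

Now H_k = ker ∂_k / im ∂_{k+1}, so:

  H_0: rank C_0 − rank ∂_1 = 10 − 8 = 2, and the invariant factors of ∂_1 are all 1, so H_0 ≅ Z^2.
  H_1: rank ker ∂_1 − rank ∂_2 = (15 − 8) − 5 = 2, and the invariant factors of ∂_2 are all 1, so H_1 ≅ Z^2.
  H_2: rank ker ∂_2 − rank ∂_3 = (5 − 5) − 0 = 0, and there is no ∂_3, so H_2 ≅ 0.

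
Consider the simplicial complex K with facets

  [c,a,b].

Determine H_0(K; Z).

H_0 = Z.

Take the total order a < b < c on the vertex set. Then K (dimension 2) consists of the simplices:

  0-simplices (3): a, b, c
  1-simplices (3): ab, ac, bc
  2-simplices (1): abc

giving chain groups C_0 ≅ Z^3, C_1 ≅ Z^3, C_2 ≅ Z^1.

The boundary map ∂_1: C_1 → C_0 is given by ∂[p,q] = [q] − [p]. For instance
  ∂bc = c − b.
The resulting 3×3 matrix has rank 2, and its Smith normal form has invariant factors (1,1).

∂_2: C_2 → C_1 maps a triangle to the signed sum of its edges. For instance
  ∂abc = bc − ac + ab.
The 3×1 boundary matrix has rank 1 and Smith normal form diag(1).

Reading off H_k = ker ∂_k / im ∂_{k+1}:

  H_0: rank C_0 − rank ∂_1 = 3 − 2 = 1, and the invariant factors of ∂_1 are all 1, so H_0 ≅ Z.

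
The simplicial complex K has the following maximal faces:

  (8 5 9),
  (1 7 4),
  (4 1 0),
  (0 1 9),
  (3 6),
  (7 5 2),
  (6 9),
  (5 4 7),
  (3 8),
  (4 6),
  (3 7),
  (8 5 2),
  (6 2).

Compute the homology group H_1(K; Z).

K has 10 vertices, 21 edges, 7 triangles.
rank ∂_1 = 9, rank ∂_2 = 7 ⇒ b_1 = 21 − 9 − 7 = 5; all invariant factors of ∂_2 are 1 so no torsion. So H_1 ≅ Z^5.

H_1 ≅ Z^5.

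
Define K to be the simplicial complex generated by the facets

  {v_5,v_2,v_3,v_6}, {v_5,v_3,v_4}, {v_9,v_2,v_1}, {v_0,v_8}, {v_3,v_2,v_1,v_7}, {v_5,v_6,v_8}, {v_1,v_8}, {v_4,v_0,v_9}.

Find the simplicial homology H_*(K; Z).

Fix the vertex order v_0 < v_1 < v_2 < v_3 < v_4 < v_5 < v_6 < v_7 < v_8 < v_9 and write every simplex with vertices in increasing order. Then dim K = 3 and the simplices of K are:

  0-simplices (10): [v_0], [v_1], [v_2], [v_3], [v_4], [v_5], [v_6], [v_7], [v_8], [v_9]
  1-simplices (22): (22 of them)
  2-simplices (12): (12 of them)
  3-simplices (2): [v_1,v_2,v_3,v_7], [v_2,v_3,v_5,v_6]

giving chain groups C_0 ≅ Z^10, C_1 ≅ Z^22, C_2 ≅ Z^12, C_3 ≅ Z^2.

The boundary map ∂_1: C_1 → C_0 sends each edge [p,q] (with p < q) to q − p. For instance
  ∂[v_1,v_2] = [v_2] − [v_1].
This gives a 10×22 integer matrix of rank 9; reducing to Smith normal form yields diagonal entries (1,1,1,1,1,1,1,1,1).

The boundary map ∂_2: C_2 → C_1 acts by ∂[p,q,r] = [q,r] − [p,r] + [p,q]. For instance
  ∂[v_2,v_3,v_6] = [v_3,v_6] − [v_2,v_6] + [v_2,v_3],
  ∂[v_3,v_4,v_5] = [v_4,v_5] − [v_3,v_5] + [v_3,v_4].
As a 22×12 matrix over Z this has rank 10, with invariant factors (1,1,1,1,1,1,1,1,1,1).

The boundary map ∂_3: C_3 → C_2 sends each 3-simplex σ to the alternating sum Σ_i (−1)^i (σ with its i-th vertex removed). For instance
  ∂[v_2,v_3,v_5,v_6] = [v_3,v_5,v_6] − [v_2,v_5,v_6] + [v_2,v_3,v_6] − [v_2,v_3,v_5],
  ∂[v_1,v_2,v_3,v_7] = [v_2,v_3,v_7] − [v_1,v_3,v_7] + [v_1,v_2,v_7] − [v_1,v_2,v_3].
This gives a 12×2 integer matrix of rank 2; reducing to Smith normal form yields diagonal entries (1,1).

From H_k ≅ ker(∂_k) / im(∂_{k+1}) we obtain:

  H_0: rank C_0 − rank ∂_1 = 10 − 9 = 1, and the invariant factors of ∂_1 are all 1, so H_0 ≅ Z.
  H_1: rank ker ∂_1 − rank ∂_2 = (22 − 9) − 10 = 3, and the invariant factors of ∂_2 are all 1, so H_1 ≅ Z^3.
  H_2: rank ker ∂_2 − rank ∂_3 = (12 − 10) − 2 = 0, and the invariant factors of ∂_3 are all 1, so H_2 ≅ 0.
  H_3: rank ker ∂_3 − rank ∂_4 = (2 − 2) − 0 = 0, and there is no ∂_4, so H_3 ≅ 0.

H_0 = Z,  H_1 = Z^3,  H_2 = 0,  H_3 = 0.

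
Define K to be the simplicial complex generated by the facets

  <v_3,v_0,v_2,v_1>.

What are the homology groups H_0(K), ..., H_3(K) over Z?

H_0 ≅ Z,  H_1 = 0,  H_2 = 0,  H_3 = 0.

We work with the vertex ordering v_0 < v_1 < v_2 < v_3. The simplices of K, each written with vertices in increasing order, are:

  0-simplices (4): [v_0], [v_1], [v_2], [v_3]
  1-simplices (6): [v_0,v_1], [v_0,v_2], [v_0,v_3], [v_1,v_2], [v_1,v_3], [v_2,v_3]
  2-simplices (4): [v_0,v_1,v_2], [v_0,v_1,v_3], [v_0,v_2,v_3], [v_1,v_2,v_3]
  3-simplices (1): [v_0,v_1,v_2,v_3]

giving chain groups C_0 ≅ Z^4, C_1 ≅ Z^6, C_2 ≅ Z^4, C_3 ≅ Z^1.

The boundary map ∂_1: C_1 → C_0 maps an edge to its endpoints' difference, ∂[p,q] = q − p.
The 4×6 boundary matrix has rank 3 and Smith normal form diag(1,1,1).

∂_2: C_2 → C_1 maps a triangle to the signed sum of its edges. For instance
  ∂[v_0,v_1,v_2] = [v_1,v_2] − [v_0,v_2] + [v_0,v_1],
  ∂[v_0,v_1,v_3] = [v_1,v_3] − [v_0,v_3] + [v_0,v_1].
The 6×4 boundary matrix has rank 3 and Smith normal form diag(1,1,1).

Boundary ∂_3: C_3 → C_2 sends each 3-simplex σ to the alternating sum Σ_i (−1)^i (σ with its i-th vertex removed). For instance
  ∂[v_0,v_1,v_2,v_3] = [v_1,v_2,v_3] − [v_0,v_2,v_3] + [v_0,v_1,v_3] − [v_0,v_1,v_2].
As a 4×1 matrix over Z this has rank 1, with invariant factors (1).

Reading off H_k = ker ∂_k / im ∂_{k+1}:

  H_0: rank C_0 − rank ∂_1 = 4 − 3 = 1, and the invariant factors of ∂_1 are all 1, so H_0 = Z.
  H_1: rank ker ∂_1 − rank ∂_2 = (6 − 3) − 3 = 0, and the invariant factors of ∂_2 are all 1, so H_1 = 0.
  H_2: rank ker ∂_2 − rank ∂_3 = (4 − 3) − 1 = 0, and the invariant factors of ∂_3 are all 1, so H_2 = 0.
  H_3: rank ker ∂_3 − rank ∂_4 = (1 − 1) − 0 = 0, and there is no ∂_4, so H_3 = 0.

As a check, the Euler characteristic is 4 − 6 + 4 − 1 = 1, which agrees with 1 − 0 + 0 − 0 = 1.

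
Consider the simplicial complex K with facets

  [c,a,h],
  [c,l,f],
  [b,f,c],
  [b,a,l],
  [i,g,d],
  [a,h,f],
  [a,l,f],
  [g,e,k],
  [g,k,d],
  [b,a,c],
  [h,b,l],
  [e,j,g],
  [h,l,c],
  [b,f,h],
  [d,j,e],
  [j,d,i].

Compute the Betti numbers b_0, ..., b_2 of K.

b_0 = 2, b_1 = 1, b_2 = 0.

Fix the vertex order a < b < c < d < e < f < g < h < i < j < k < l and write every simplex with vertices in increasing order. Then dim K = 2 and the simplices of K are:

  0-simplices (12): a, b, c, d, e, f, g, h, i, j, k, l
  1-simplices (27): ab, ac, af, ah, al, bc, bf, bh, bl, cf, ch, cl, de, dg, di, dj, dk, eg, ej, ek, fh, fl, gi, gj, gk, hl, ij
  2-simplices (16): abc, abl, ach, afh, afl, bcf, bfh, bhl, cfl, chl, dej, dgi, dgk, dij, egj, egk

Hence C_0 ≅ Z^12, C_1 ≅ Z^27, C_2 ≅ Z^16.

∂_1: C_1 → C_0 maps an edge to its endpoints' difference, ∂[p,q] = q − p. For instance
  ∂gj = j − g.
The resulting 12×27 matrix has rank 10, and its Smith normal form has invariant factors (1,1,1,1,1,1,1,1,1,1).

Boundary ∂_2: C_2 → C_1 maps a triangle to the signed sum of its edges. For instance
  ∂dej = ej − dj + de,
  ∂afl = fl − al + af.
This gives a 27×16 integer matrix of rank 16; reducing to Smith normal form yields diagonal entries (1,1,1,1,1,1,1,1,1,1,1,1,1,1,1,2).

Reading off H_k = ker ∂_k / im ∂_{k+1}:

  H_0: rank C_0 − rank ∂_1 = 12 − 10 = 2, and the invariant factors of ∂_1 are all 1, so H_0 ≅ Z^2.
  H_1: rank ker ∂_1 − rank ∂_2 = (27 − 10) − 16 = 1, and ∂_2 has invariant factor 2 > 1, so H_1 ≅ Z ⊕ Z/2.
  H_2: rank ker ∂_2 − rank ∂_3 = (16 − 16) − 0 = 0, and there is no ∂_3, so H_2 ≅ 0.

As a check, the Euler characteristic is 12 − 27 + 16 = 1, which agrees with 2 − 1 + 0 = 1.

Hence the Betti numbers are b_0 = 2, b_1 = 1, b_2 = 0.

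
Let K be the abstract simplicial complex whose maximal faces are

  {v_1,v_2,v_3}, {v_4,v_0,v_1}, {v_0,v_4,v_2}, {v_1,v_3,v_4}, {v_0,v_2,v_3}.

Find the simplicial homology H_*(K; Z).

Order the vertices as v_0 < v_1 < v_2 < v_3 < v_4. Listing each simplex with vertices in this order, K has dimension 2 with simplices:

  0-simplices (5): [v_0], [v_1], [v_2], [v_3], [v_4]
  1-simplices (10): [v_0,v_1], [v_0,v_2], [v_0,v_3], [v_0,v_4], [v_1,v_2], [v_1,v_3], [v_1,v_4], [v_2,v_3], [v_2,v_4], [v_3,v_4]
  2-simplices (5): [v_0,v_1,v_4], [v_0,v_2,v_3], [v_0,v_2,v_4], [v_1,v_2,v_3], [v_1,v_3,v_4]

so the chain groups are C_0 ≅ Z^5, C_1 ≅ Z^10, C_2 ≅ Z^5.

∂_1: C_1 → C_0 is given by ∂[p,q] = [q] − [p].
The resulting 5×10 matrix has rank 4, and its Smith normal form has invariant factors (1,1,1,1).

The boundary map ∂_2: C_2 → C_1 acts by ∂[p,q,r] = [q,r] − [p,r] + [p,q]. For instance
  ∂[v_1,v_3,v_4] = [v_3,v_4] − [v_1,v_4] + [v_1,v_3],
  ∂[v_0,v_1,v_4] = [v_1,v_4] − [v_0,v_4] + [v_0,v_1].
This gives a 10×5 integer matrix of rank 5; reducing to Smith normal form yields diagonal entries (1,1,1,1,1).

Now H_k = ker ∂_k / im ∂_{k+1}, so:

  H_0: rank C_0 − rank ∂_1 = 5 − 4 = 1, and the invariant factors of ∂_1 are all 1, so H_0 ≅ Z.
  H_1: rank ker ∂_1 − rank ∂_2 = (10 − 4) − 5 = 1, and the invariant factors of ∂_2 are all 1, so H_1 ≅ Z.
  H_2: rank ker ∂_2 − rank ∂_3 = (5 − 5) − 0 = 0, and there is no ∂_3, so H_2 ≅ 0.

As a check, the Euler characteristic is 5 − 10 + 5 = 0, which agrees with 1 − 1 + 0 = 0.

H_0 = Z,  H_1 = Z,  H_2 = 0.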